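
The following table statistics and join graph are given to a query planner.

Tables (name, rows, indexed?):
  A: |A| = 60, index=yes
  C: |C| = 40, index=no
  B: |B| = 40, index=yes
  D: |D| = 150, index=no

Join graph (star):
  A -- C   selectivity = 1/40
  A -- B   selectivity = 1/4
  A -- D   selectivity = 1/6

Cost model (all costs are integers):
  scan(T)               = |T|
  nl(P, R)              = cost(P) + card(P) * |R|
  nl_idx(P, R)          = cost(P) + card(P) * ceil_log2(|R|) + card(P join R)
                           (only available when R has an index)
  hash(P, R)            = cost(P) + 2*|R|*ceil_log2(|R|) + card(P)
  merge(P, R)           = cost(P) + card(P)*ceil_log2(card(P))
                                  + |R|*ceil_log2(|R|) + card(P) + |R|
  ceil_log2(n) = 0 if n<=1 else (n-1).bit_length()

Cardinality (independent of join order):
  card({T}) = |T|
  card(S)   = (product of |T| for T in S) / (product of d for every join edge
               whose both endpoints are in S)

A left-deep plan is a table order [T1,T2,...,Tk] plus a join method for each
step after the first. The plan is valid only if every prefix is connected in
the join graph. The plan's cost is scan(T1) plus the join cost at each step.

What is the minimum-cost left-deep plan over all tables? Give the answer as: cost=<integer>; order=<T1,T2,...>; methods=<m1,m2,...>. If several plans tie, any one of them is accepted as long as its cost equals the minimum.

Selinger DP (subsets sized 1..n):
  {A}: scan cost=60, card=60
  {C}: scan cost=40, card=40
  {B}: scan cost=40, card=40
  {D}: scan cost=150, card=150
  {AC}: card=60; try (A,nl_idx)→340, (C,hash)→600, (A,merge)→740, (C,merge)→760, (A,hash)→800, (A,nl)→2440 …(+1); best=340 via (A,nl_idx)
  {AB}: card=600; try (B,hash)→600, (A,merge)→740, (B,merge)→760, (A,hash)→800, (A,nl_idx)→880, (B,nl_idx)→1020 …(+2); best=600 via (B,hash)
  {AD}: card=1500; try (A,hash)→1020, (D,merge)→1830, (A,merge)→1920, (D,hash)→2520, (A,nl_idx)→2550, (D,nl)→9060 …(+1); best=1020 via (A,hash)
  {ABC}: card=600; try (B,hash)→880, (B,merge)→1040, (B,nl_idx)→1300, (C,hash)→1680, (B,nl)→2740, (C,merge)→7480 …(+1); best=880 via (B,hash)
  {ACD}: card=1500; try (D,merge)→2110, (D,hash)→2800, (C,hash)→3000, (D,nl)→9340, (C,merge)→19300, (C,nl)→61020; best=2110 via (D,merge)
  {ABD}: card=15000; try (B,hash)→3000, (D,hash)→3600, (D,merge)→8550, (B,merge)→19300, (B,nl_idx)→25020, (B,nl)→61020 …(+1); best=3000 via (B,hash)
  {ABCD}: card=15000; try (D,hash)→3880, (B,hash)→4090, (D,merge)→8830, (C,hash)→18480, (B,merge)→20390, (B,nl_idx)→26110 …(+4); best=3880 via (D,hash)

cost=3880; order=C,A,B,D; methods=nl_idx,hash,hash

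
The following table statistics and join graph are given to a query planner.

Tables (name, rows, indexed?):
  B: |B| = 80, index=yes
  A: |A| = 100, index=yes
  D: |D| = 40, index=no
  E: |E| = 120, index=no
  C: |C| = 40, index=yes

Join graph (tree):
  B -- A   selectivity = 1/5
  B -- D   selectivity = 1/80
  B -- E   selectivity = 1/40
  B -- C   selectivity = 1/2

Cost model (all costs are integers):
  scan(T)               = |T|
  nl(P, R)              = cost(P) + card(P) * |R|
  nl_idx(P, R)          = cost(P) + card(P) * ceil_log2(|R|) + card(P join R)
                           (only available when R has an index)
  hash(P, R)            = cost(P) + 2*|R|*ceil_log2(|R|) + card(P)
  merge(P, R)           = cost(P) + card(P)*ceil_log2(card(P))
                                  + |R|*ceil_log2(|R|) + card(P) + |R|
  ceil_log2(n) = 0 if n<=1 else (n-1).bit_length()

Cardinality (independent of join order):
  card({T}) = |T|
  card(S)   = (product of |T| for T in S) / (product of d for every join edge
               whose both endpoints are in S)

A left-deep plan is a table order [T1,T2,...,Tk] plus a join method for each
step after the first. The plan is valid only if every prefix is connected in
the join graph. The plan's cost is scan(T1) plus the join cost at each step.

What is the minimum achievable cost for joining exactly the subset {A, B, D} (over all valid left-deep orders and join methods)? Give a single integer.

1440

Selinger DP over subsets of {A,B,D}:
  {B}: scan cost=80, card=80
  {A}: scan cost=100, card=100
  {D}: scan cost=40, card=40
  {AB}: card=1600; try (B,hash)→1320, (A,merge)→1520, (B,merge)→1540, (A,hash)→1560, (A,nl_idx)→2240, (B,nl_idx)→2400 …(+2); best=1320 via (B,hash)
  {BD}: card=40; try (B,nl_idx)→360, (D,hash)→640, (B,merge)→960, (D,merge)→1000, (B,hash)→1200, (B,nl)→3240 …(+1); best=360 via (B,nl_idx)
  {ABD}: card=800; try (A,merge)→1440, (A,nl_idx)→1440, (A,hash)→1800, (D,hash)→3400, (A,nl)→4360, (D,merge)→20800 …(+1); best=1440 via (A,merge)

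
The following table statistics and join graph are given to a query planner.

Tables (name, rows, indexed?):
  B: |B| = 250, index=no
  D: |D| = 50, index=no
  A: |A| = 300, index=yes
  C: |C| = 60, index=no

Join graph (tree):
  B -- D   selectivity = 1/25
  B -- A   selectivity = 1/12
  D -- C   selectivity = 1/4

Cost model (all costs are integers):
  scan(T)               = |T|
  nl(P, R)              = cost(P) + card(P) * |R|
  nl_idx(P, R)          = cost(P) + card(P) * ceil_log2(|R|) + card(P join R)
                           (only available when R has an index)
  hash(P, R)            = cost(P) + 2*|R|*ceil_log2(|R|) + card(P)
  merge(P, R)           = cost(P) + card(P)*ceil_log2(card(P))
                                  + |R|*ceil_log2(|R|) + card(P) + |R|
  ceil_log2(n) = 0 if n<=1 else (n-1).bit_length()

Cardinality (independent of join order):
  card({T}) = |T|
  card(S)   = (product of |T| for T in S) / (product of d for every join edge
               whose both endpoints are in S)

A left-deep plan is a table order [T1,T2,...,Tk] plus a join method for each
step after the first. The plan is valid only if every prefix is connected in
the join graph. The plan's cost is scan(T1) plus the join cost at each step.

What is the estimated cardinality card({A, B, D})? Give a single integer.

Tables in S: A(300), B(250), D(50)
Edges inside S: B-D(d=25), B-A(d=12)
numerator = 300 * 250 * 50 = 3750000
denominator = 25 * 12 = 300
card(S) = 3750000 / 300 = 12500

12500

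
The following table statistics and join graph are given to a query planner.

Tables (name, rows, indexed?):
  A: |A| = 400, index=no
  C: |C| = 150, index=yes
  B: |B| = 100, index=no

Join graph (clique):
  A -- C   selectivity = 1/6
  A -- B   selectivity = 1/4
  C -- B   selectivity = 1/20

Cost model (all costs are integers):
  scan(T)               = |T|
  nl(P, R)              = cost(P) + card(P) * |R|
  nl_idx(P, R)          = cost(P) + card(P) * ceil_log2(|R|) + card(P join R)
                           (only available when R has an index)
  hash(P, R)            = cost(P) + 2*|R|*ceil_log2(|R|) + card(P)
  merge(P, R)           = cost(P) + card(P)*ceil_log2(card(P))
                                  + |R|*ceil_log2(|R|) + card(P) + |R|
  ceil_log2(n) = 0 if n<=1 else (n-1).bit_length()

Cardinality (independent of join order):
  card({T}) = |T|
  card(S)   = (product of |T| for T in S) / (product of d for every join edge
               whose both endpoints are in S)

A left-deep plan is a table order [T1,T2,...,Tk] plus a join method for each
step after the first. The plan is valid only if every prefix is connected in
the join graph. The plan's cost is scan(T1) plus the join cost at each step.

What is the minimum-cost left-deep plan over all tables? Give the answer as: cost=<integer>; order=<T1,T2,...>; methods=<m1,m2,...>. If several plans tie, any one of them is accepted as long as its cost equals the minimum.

Selinger DP (subsets sized 1..n):
  {A}: scan cost=400, card=400
  {C}: scan cost=150, card=150
  {B}: scan cost=100, card=100
  {AC}: card=10000; try (C,hash)→3200, (A,merge)→5500, (C,merge)→5750, (A,hash)→7500, (C,nl_idx)→13600, (A,nl)→60150 …(+1); best=3200 via (C,hash)
  {AB}: card=10000; try (B,hash)→2200, (A,merge)→4900, (B,merge)→5200, (A,hash)→7400, (A,nl)→40100, (B,nl)→40400; best=2200 via (B,hash)
  {BC}: card=750; try (C,nl_idx)→1650, (B,hash)→1700, (C,merge)→2250, (B,merge)→2300, (C,hash)→2600, (C,nl)→15100 …(+1); best=1650 via (C,nl_idx)
  {ABC}: card=12500; try (A,hash)→9600, (A,merge)→13900, (C,hash)→14600, (B,hash)→14600, (C,nl_idx)→94700, (C,merge)→153550 …(+4); best=9600 via (A,hash)

cost=9600; order=B,C,A; methods=nl_idx,hash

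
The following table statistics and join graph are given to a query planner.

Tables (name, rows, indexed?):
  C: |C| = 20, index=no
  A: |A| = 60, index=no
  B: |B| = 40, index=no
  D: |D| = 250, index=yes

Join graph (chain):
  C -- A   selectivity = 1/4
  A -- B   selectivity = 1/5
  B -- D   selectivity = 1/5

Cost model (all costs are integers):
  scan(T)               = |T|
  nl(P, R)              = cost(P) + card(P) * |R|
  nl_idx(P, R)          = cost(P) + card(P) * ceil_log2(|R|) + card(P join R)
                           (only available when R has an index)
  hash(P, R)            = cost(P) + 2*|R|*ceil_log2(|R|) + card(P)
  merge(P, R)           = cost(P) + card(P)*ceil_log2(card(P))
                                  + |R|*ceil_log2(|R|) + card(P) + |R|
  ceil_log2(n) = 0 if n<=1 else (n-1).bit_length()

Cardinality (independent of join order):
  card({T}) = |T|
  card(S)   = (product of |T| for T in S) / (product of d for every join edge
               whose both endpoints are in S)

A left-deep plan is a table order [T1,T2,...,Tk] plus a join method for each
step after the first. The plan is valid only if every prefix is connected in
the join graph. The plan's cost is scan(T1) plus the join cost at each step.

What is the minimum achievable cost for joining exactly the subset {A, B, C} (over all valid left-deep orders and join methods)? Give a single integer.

1100

Selinger DP over subsets of {A,B,C}:
  {C}: scan cost=20, card=20
  {A}: scan cost=60, card=60
  {B}: scan cost=40, card=40
  {AC}: card=300; try (C,hash)→320, (A,merge)→560, (C,merge)→600, (A,hash)→760, (A,nl)→1220, (C,nl)→1260; best=320 via (C,hash)
  {AB}: card=480; try (B,hash)→600, (A,merge)→740, (B,merge)→760, (A,hash)→800, (A,nl)→2440, (B,nl)→2460; best=600 via (B,hash)
  {ABC}: card=2400; try (B,hash)→1100, (C,hash)→1280, (B,merge)→3600, (C,merge)→5520, (C,nl)→10200, (B,nl)→12320; best=1100 via (B,hash)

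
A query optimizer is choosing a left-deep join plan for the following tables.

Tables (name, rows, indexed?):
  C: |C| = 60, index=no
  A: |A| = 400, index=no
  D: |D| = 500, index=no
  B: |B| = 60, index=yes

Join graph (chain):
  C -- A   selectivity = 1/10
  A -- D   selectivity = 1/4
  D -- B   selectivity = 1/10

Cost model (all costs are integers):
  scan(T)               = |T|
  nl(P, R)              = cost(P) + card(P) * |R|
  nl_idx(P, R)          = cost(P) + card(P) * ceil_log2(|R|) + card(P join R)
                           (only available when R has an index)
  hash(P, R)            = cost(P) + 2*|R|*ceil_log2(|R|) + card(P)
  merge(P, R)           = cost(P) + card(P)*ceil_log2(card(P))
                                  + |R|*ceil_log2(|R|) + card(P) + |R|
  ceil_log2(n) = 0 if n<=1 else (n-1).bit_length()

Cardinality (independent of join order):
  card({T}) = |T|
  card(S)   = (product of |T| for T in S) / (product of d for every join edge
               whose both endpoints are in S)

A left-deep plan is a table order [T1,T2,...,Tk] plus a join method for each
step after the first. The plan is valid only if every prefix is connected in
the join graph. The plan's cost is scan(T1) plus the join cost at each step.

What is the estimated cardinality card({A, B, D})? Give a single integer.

300000

Tables in S: A(400), B(60), D(500)
Edges inside S: A-D(d=4), D-B(d=10)
numerator = 400 * 60 * 500 = 12000000
denominator = 4 * 10 = 40
card(S) = 12000000 / 40 = 300000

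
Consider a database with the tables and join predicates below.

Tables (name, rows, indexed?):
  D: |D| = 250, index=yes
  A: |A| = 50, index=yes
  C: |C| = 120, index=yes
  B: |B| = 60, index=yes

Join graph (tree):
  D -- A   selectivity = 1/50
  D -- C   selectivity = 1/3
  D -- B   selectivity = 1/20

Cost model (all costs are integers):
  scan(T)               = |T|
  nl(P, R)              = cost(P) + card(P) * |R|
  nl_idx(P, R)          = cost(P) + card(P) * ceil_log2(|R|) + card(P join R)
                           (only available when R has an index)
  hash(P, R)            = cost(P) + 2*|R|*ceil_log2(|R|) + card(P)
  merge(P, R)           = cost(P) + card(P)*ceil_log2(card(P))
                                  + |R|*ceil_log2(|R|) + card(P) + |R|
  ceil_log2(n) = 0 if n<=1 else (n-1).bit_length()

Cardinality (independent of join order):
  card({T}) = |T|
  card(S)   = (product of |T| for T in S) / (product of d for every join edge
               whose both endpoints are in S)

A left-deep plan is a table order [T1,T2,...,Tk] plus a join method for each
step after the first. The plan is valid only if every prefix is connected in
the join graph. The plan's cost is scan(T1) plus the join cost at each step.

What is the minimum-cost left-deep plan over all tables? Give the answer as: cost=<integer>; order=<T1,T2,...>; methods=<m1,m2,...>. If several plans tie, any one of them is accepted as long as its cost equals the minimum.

cost=4100; order=A,D,B,C; methods=nl_idx,hash,hash

Selinger DP (subsets sized 1..n):
  {D}: scan cost=250, card=250
  {A}: scan cost=50, card=50
  {C}: scan cost=120, card=120
  {B}: scan cost=60, card=60
  {AD}: card=250; try (D,nl_idx)→700, (A,hash)→1100, (A,nl_idx)→2000, (D,merge)→2650, (A,merge)→2850, (D,hash)→4100 …(+2); best=700 via (D,nl_idx)
  {CD}: card=10000; try (C,hash)→2180, (D,merge)→3330, (C,merge)→3460, (D,hash)→4240, (D,nl_idx)→11080, (C,nl_idx)→12000 …(+2); best=2180 via (C,hash)
  {BD}: card=750; try (B,hash)→1220, (D,nl_idx)→1290, (B,nl_idx)→2500, (D,merge)→2730, (B,merge)→2920, (D,hash)→4120 …(+2); best=1220 via (B,hash)
  {ACD}: card=10000; try (C,hash)→2630, (C,merge)→3910, (C,nl_idx)→12450, (A,hash)→12780, (C,nl)→30700, (A,nl_idx)→72180 …(+2); best=2630 via (C,hash)
  {ABD}: card=750; try (B,hash)→1670, (A,hash)→2570, (B,nl_idx)→2950, (B,merge)→3370, (A,nl_idx)→6470, (A,merge)→9820 …(+2); best=1670 via (B,hash)
  {BCD}: card=30000; try (C,hash)→3650, (C,merge)→10430, (B,hash)→12900, (C,nl_idx)→36470, (C,nl)→91220, (B,nl_idx)→92180 …(+2); best=3650 via (C,hash)
  {ABCD}: card=30000; try (C,hash)→4100, (C,merge)→10880, (B,hash)→13350, (A,hash)→34250, (C,nl_idx)→36920, (C,nl)→91670 …(+6); best=4100 via (C,hash)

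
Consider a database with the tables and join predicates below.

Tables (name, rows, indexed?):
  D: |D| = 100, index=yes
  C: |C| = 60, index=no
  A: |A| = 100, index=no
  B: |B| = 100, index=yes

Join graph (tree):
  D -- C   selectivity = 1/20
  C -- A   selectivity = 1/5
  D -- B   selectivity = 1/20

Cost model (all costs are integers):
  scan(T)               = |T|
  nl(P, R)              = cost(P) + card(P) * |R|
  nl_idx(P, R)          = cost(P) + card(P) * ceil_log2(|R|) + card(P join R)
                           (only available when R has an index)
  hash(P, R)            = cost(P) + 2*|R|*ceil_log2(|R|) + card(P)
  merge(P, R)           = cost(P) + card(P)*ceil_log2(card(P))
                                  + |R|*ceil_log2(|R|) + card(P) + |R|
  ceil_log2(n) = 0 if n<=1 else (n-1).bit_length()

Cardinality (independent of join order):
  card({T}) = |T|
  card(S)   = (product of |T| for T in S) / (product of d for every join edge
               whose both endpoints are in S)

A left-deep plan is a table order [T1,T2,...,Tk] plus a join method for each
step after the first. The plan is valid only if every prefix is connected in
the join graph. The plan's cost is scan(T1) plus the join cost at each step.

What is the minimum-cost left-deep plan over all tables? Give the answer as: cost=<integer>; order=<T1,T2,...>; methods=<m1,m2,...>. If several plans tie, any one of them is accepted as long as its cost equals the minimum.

cost=5380; order=C,D,B,A; methods=nl_idx,hash,hash

Selinger DP (subsets sized 1..n):
  {D}: scan cost=100, card=100
  {C}: scan cost=60, card=60
  {A}: scan cost=100, card=100
  {B}: scan cost=100, card=100
  {CD}: card=300; try (D,nl_idx)→780, (C,hash)→920, (D,merge)→1280, (C,merge)→1320, (D,hash)→1520, (D,nl)→6060 …(+1); best=780 via (D,nl_idx)
  {BD}: card=500; try (D,nl_idx)→1300, (B,nl_idx)→1300, (D,hash)→1600, (B,hash)→1600, (D,merge)→1700, (B,merge)→1700 …(+2); best=1300 via (D,nl_idx)
  {AC}: card=1200; try (C,hash)→920, (A,merge)→1280, (C,merge)→1320, (A,hash)→1520, (A,nl)→6060, (C,nl)→6100; best=920 via (C,hash)
  {ACD}: card=6000; try (A,hash)→2480, (D,hash)→3520, (A,merge)→4580, (D,nl_idx)→15320, (D,merge)→16120, (A,nl)→30780 …(+1); best=2480 via (A,hash)
  {BCD}: card=1500; try (B,hash)→2480, (C,hash)→2520, (B,nl_idx)→4380, (B,merge)→4580, (C,merge)→6720, (B,nl)→30780 …(+1); best=2480 via (B,hash)
  {ABCD}: card=30000; try (A,hash)→5380, (B,hash)→9880, (A,merge)→21280, (B,nl_idx)→74480, (B,merge)→87280, (A,nl)→152480 …(+1); best=5380 via (A,hash)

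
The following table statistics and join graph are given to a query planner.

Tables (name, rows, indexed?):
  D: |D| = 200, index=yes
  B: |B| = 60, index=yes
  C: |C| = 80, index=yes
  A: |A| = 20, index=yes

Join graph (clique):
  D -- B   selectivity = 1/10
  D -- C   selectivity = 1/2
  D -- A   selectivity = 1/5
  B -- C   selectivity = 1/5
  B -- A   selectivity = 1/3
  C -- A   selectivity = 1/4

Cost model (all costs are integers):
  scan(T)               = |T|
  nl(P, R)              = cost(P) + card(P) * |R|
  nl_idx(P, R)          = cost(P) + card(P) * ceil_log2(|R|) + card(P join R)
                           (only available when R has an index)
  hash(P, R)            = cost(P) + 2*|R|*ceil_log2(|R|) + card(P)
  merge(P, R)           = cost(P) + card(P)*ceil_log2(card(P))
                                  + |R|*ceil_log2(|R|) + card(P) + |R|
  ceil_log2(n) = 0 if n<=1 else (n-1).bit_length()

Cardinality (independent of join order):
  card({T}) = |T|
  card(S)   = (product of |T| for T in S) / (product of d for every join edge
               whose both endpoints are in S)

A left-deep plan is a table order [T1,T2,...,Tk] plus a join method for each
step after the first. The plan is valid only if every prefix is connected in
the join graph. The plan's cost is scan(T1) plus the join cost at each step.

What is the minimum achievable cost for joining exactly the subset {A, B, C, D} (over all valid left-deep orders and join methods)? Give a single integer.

4840

Selinger DP over subsets of {A,B,C,D}:
  {D}: scan cost=200, card=200
  {B}: scan cost=60, card=60
  {C}: scan cost=80, card=80
  {A}: scan cost=20, card=20
  {BD}: card=1200; try (B,hash)→1120, (D,nl_idx)→1740, (D,merge)→2280, (B,merge)→2420, (B,nl_idx)→2600, (D,hash)→3320 …(+2); best=1120 via (B,hash)
  {CD}: card=8000; try (C,hash)→1520, (D,merge)→2520, (C,merge)→2640, (D,hash)→3360, (D,nl_idx)→8720, (C,nl_idx)→9600 …(+2); best=1520 via (C,hash)
  {AD}: card=800; try (A,hash)→600, (D,nl_idx)→980, (D,merge)→1940, (A,nl_idx)→2000, (A,merge)→2120, (D,hash)→3240 …(+2); best=600 via (A,hash)
  {BC}: card=960; try (B,hash)→880, (C,merge)→1120, (B,merge)→1140, (C,hash)→1240, (C,nl_idx)→1440, (B,nl_idx)→1520 …(+2); best=880 via (B,hash)
  {AB}: card=400; try (A,hash)→320, (B,nl_idx)→540, (B,merge)→560, (A,merge)→600, (B,hash)→760, (A,nl_idx)→760 …(+2); best=320 via (A,hash)
  {AC}: card=400; try (A,hash)→360, (C,nl_idx)→560, (C,merge)→780, (A,merge)→840, (A,nl_idx)→880, (C,hash)→1160 …(+2); best=360 via (A,hash)
  {BCD}: card=9600; try (C,hash)→3440, (D,hash)→5040, (B,hash)→10240, (D,merge)→13240, (C,merge)→16160, (D,nl_idx)→18160 …(+6); best=3440 via (C,hash)
  {ABD}: card=1600; try (B,hash)→2120, (A,hash)→2520, (D,hash)→3920, (D,nl_idx)→5120, (D,merge)→6120, (B,nl_idx)→7000 …(+6); best=2120 via (B,hash)
  {ACD}: card=8000; try (C,hash)→2520, (D,hash)→3960, (D,merge)→6160, (A,hash)→9720, (C,merge)→10040, (D,nl_idx)→11560 …(+6); best=2520 via (C,hash)
  {ABC}: card=1600; try (B,hash)→1480, (C,hash)→1840, (A,hash)→2040, (B,nl_idx)→4360, (C,nl_idx)→4720, (B,merge)→4780 …(+6); best=1480 via (B,hash)
  {ABCD}: card=3200; try (C,hash)→4840, (D,hash)→6280, (B,hash)→11240, (A,hash)→13240, (C,nl_idx)→16520, (D,nl_idx)→17480 …(+10); best=4840 via (C,hash)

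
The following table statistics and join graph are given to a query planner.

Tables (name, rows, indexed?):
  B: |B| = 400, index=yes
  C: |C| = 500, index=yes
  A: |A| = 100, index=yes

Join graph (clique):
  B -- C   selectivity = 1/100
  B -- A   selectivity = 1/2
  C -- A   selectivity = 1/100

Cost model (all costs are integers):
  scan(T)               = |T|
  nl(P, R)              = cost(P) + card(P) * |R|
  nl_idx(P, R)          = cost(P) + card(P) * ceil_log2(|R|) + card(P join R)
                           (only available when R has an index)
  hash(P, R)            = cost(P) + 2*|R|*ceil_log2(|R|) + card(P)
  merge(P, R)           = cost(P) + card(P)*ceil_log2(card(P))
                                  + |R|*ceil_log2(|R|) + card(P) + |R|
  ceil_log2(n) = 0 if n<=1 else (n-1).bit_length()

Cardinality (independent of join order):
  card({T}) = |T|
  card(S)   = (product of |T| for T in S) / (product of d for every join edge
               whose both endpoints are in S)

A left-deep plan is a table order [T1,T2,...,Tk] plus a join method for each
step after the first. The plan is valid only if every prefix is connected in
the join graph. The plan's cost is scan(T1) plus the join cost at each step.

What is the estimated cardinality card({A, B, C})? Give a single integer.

Tables in S: A(100), B(400), C(500)
Edges inside S: B-C(d=100), B-A(d=2), C-A(d=100)
numerator = 100 * 400 * 500 = 20000000
denominator = 100 * 2 * 100 = 20000
card(S) = 20000000 / 20000 = 1000

1000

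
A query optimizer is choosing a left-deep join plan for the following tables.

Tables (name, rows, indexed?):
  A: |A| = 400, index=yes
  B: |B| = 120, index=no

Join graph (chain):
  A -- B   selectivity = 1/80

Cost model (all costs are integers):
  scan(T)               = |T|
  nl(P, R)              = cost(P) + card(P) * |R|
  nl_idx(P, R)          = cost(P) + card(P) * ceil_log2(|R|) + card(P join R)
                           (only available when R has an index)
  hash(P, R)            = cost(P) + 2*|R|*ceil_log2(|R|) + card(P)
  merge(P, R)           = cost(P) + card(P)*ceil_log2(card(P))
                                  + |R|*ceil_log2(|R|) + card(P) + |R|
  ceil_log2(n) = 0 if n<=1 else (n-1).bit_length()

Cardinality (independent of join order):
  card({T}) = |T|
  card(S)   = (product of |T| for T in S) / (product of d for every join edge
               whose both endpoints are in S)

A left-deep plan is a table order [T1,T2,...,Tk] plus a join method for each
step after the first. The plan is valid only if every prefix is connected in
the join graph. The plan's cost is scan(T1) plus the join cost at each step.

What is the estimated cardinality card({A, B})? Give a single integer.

600

Tables in S: A(400), B(120)
Edges inside S: A-B(d=80)
numerator = 400 * 120 = 48000
denominator = 80 = 80
card(S) = 48000 / 80 = 600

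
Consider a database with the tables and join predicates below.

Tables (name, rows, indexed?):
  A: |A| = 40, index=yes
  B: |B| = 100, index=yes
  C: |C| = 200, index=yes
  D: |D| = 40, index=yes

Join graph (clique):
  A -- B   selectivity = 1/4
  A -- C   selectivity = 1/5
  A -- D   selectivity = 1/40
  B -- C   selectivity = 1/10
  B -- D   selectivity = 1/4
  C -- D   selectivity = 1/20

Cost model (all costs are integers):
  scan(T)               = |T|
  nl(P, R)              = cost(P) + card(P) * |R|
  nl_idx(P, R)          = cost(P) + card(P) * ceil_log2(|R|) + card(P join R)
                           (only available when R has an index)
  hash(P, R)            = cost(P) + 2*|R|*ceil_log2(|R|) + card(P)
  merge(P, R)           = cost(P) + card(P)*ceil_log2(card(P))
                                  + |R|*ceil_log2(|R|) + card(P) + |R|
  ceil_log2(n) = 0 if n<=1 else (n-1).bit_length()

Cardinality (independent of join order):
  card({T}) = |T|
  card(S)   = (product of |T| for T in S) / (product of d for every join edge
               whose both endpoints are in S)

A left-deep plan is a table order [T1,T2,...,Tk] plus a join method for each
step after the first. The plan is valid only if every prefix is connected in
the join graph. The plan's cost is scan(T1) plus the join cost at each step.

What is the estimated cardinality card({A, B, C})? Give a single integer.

4000

Tables in S: A(40), B(100), C(200)
Edges inside S: A-B(d=4), A-C(d=5), B-C(d=10)
numerator = 40 * 100 * 200 = 800000
denominator = 4 * 5 * 10 = 200
card(S) = 800000 / 200 = 4000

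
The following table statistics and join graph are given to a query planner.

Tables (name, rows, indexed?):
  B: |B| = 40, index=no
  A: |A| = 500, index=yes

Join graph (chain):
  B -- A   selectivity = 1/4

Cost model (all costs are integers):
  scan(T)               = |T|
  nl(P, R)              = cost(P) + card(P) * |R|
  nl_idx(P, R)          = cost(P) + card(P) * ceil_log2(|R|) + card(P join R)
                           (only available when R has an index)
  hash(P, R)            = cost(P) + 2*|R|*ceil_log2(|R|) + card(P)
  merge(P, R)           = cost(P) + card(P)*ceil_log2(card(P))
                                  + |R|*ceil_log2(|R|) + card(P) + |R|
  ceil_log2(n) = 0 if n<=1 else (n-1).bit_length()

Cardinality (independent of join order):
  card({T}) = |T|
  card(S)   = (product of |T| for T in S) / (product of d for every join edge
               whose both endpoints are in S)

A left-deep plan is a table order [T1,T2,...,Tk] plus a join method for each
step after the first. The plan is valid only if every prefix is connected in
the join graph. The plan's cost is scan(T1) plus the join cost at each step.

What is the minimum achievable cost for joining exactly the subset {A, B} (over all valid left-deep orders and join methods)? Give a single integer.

Selinger DP over subsets of {A,B}:
  {B}: scan cost=40, card=40
  {A}: scan cost=500, card=500
  {AB}: card=5000; try (B,hash)→1480, (A,merge)→5320, (A,nl_idx)→5400, (B,merge)→5780, (A,hash)→9080, (A,nl)→20040 …(+1); best=1480 via (B,hash)

1480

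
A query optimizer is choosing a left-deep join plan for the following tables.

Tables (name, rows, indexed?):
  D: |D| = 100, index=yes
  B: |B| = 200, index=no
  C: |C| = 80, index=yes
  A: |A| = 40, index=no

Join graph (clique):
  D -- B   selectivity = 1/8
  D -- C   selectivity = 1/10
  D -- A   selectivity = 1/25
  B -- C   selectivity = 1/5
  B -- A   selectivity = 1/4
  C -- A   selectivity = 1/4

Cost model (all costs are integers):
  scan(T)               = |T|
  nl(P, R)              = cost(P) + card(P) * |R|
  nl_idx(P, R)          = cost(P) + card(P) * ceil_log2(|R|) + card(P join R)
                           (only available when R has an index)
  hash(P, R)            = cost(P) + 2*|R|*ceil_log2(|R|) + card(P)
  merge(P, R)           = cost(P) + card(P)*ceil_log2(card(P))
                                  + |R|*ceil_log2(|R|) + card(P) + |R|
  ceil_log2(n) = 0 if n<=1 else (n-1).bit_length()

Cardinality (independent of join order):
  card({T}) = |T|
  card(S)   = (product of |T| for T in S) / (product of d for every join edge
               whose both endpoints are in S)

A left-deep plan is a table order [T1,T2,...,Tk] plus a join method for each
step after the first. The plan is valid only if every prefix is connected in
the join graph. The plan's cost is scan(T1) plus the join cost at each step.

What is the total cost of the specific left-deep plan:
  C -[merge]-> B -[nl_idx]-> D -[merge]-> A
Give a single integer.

81200

step 1: scan C: cost=80, card=80
step 2: join B via merge
    card(P join B) = 80*200/(5) = 3200
    cost = 80 + 80*7 + 200*8 + 80 + 200 = 2520
step 3: join D via nl_idx
    card(P join D) = 3200*100/(8*10) = 4000
    cost = 2520 + 3200*7 + 4000 = 28920
step 4: join A via merge
    card(P join A) = 4000*40/(25*4*4) = 400
    cost = 28920 + 4000*12 + 40*6 + 4000 + 40 = 81200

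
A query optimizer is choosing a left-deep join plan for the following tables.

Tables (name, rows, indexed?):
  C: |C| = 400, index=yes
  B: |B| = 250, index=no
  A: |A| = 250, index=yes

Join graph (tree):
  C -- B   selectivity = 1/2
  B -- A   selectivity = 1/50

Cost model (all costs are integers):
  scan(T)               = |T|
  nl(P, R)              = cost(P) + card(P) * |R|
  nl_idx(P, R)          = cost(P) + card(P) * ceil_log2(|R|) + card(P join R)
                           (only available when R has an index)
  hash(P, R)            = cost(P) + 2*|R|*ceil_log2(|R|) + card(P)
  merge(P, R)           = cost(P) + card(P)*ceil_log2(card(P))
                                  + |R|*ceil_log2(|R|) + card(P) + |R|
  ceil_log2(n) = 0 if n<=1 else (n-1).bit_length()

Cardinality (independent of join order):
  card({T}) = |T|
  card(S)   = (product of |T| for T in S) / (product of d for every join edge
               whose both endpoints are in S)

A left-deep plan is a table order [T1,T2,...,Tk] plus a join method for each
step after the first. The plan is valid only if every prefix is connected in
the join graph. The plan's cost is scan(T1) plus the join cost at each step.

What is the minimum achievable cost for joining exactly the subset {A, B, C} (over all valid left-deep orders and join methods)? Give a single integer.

Selinger DP over subsets of {A,B,C}:
  {C}: scan cost=400, card=400
  {B}: scan cost=250, card=250
  {A}: scan cost=250, card=250
  {BC}: card=50000; try (B,hash)→4800, (C,merge)→6500, (B,merge)→6650, (C,hash)→7700, (C,nl_idx)→52500, (C,nl)→100250 …(+1); best=4800 via (B,hash)
  {AB}: card=1250; try (A,nl_idx)→3500, (B,hash)→4500, (A,hash)→4500, (B,merge)→4750, (A,merge)→4750, (B,nl)→62750 …(+1); best=3500 via (A,nl_idx)
  {ABC}: card=250000; try (C,hash)→11950, (C,merge)→22500, (A,hash)→58800, (C,nl_idx)→264750, (C,nl)→503500, (A,nl_idx)→654800 …(+2); best=11950 via (C,hash)

11950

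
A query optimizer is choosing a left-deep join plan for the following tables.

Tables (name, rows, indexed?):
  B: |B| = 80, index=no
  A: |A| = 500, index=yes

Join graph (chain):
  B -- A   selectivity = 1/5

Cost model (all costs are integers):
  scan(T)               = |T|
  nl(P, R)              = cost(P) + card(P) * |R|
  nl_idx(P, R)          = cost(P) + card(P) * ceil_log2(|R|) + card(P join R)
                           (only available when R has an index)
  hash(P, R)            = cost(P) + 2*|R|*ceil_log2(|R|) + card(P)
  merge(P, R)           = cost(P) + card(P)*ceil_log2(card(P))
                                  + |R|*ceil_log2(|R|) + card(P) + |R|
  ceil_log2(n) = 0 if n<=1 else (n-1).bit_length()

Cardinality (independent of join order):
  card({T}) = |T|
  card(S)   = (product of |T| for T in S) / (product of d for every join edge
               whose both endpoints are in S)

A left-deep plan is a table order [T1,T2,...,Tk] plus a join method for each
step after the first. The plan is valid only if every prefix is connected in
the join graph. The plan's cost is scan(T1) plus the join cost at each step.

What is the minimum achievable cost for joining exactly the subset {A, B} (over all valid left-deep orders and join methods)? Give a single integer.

2120

Selinger DP over subsets of {A,B}:
  {B}: scan cost=80, card=80
  {A}: scan cost=500, card=500
  {AB}: card=8000; try (B,hash)→2120, (A,merge)→5720, (B,merge)→6140, (A,nl_idx)→8800, (A,hash)→9160, (A,nl)→40080 …(+1); best=2120 via (B,hash)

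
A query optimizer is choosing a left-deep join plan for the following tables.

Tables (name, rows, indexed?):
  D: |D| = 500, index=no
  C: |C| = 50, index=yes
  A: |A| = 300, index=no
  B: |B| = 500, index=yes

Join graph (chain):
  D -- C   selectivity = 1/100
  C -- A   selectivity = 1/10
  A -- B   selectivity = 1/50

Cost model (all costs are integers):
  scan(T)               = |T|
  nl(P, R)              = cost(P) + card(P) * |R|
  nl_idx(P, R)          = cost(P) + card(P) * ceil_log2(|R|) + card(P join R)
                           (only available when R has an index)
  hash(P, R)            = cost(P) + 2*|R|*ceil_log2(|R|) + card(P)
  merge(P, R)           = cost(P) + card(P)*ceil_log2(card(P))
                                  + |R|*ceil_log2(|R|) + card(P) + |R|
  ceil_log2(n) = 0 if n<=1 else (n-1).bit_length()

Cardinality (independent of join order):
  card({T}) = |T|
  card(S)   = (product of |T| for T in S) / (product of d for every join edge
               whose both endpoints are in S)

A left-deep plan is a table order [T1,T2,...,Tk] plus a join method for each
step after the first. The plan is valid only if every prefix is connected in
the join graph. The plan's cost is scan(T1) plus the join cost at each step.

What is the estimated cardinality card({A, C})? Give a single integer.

1500

Tables in S: A(300), C(50)
Edges inside S: C-A(d=10)
numerator = 300 * 50 = 15000
denominator = 10 = 10
card(S) = 15000 / 10 = 1500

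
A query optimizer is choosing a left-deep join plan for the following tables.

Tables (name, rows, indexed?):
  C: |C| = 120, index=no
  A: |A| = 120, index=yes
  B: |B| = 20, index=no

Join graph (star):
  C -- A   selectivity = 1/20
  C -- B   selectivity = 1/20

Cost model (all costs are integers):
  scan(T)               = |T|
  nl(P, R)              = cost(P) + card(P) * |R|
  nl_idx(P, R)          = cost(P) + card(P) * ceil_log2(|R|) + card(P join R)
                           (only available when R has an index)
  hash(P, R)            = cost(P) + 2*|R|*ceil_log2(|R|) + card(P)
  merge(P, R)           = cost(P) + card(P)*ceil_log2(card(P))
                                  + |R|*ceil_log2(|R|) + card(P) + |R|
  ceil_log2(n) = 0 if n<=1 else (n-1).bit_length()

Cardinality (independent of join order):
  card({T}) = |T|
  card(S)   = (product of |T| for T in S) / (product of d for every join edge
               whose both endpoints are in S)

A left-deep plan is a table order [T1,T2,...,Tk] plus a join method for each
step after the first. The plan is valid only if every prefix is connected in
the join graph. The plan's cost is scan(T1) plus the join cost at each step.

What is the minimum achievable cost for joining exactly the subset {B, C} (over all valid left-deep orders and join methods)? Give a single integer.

440

Selinger DP over subsets of {B,C}:
  {C}: scan cost=120, card=120
  {B}: scan cost=20, card=20
  {BC}: card=120; try (B,hash)→440, (C,merge)→1100, (B,merge)→1200, (C,hash)→1720, (C,nl)→2420, (B,nl)→2520; best=440 via (B,hash)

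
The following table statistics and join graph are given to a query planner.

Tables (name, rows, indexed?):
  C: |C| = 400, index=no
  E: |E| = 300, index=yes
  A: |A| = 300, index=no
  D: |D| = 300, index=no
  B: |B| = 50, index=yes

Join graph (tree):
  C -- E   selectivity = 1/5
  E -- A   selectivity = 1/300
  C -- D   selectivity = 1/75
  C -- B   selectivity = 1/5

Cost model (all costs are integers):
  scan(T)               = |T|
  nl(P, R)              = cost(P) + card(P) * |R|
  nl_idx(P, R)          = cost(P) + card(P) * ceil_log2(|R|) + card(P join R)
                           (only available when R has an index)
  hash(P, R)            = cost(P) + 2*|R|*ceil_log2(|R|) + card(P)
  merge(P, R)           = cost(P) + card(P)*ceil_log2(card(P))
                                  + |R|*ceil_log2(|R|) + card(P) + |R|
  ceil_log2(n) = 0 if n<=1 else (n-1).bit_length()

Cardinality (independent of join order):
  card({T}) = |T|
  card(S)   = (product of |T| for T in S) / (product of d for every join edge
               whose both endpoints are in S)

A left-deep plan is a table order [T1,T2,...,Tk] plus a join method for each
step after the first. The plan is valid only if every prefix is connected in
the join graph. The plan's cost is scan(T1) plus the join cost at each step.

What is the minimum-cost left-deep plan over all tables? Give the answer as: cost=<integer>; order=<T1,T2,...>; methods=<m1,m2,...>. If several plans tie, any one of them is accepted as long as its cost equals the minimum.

cost=136300; order=A,E,C,D,B; methods=nl_idx,merge,hash,hash

Selinger DP (subsets sized 1..n):
  {C}: scan cost=400, card=400
  {E}: scan cost=300, card=300
  {A}: scan cost=300, card=300
  {D}: scan cost=300, card=300
  {B}: scan cost=50, card=50
  {CE}: card=24000; try (E,hash)→6200, (C,merge)→7300, (E,merge)→7400, (C,hash)→7800, (E,nl_idx)→28000, (C,nl)→120300 …(+1); best=6200 via (E,hash)
  {CD}: card=1600; try (D,hash)→6200, (C,merge)→7300, (D,merge)→7400, (C,hash)→7800, (C,nl)→120300, (D,nl)→120400; best=6200 via (D,hash)
  {BC}: card=4000; try (B,hash)→1400, (C,merge)→4400, (B,merge)→4750, (B,nl_idx)→6800, (C,hash)→7300, (C,nl)→20050 …(+1); best=1400 via (B,hash)
  {AE}: card=300; try (E,nl_idx)→3300, (E,hash)→6000, (A,hash)→6000, (E,merge)→6300, (A,merge)→6300, (E,nl)→90300 …(+1); best=3300 via (E,nl_idx)
  {ACE}: card=24000; try (C,merge)→10300, (C,hash)→10800, (A,hash)→35600, (C,nl)→123300, (A,merge)→393200, (A,nl)→7206200; best=10300 via (C,merge)
  {CDE}: card=96000; try (E,hash)→13200, (E,merge)→28400, (D,hash)→35600, (E,nl_idx)→116600, (D,merge)→393200, (E,nl)→486200 …(+1); best=13200 via (E,hash)
  {BCE}: card=240000; try (E,hash)→10800, (B,hash)→30800, (E,merge)→56400, (E,nl_idx)→277400, (B,nl_idx)→390200, (B,merge)→390550 …(+2); best=10800 via (E,hash)
  {BCD}: card=16000; try (B,hash)→8400, (D,hash)→10800, (B,merge)→25750, (B,nl_idx)→31800, (D,merge)→56400, (B,nl)→86200 …(+1); best=8400 via (B,hash)
  {ACDE}: card=96000; try (D,hash)→39700, (A,hash)→114600, (D,merge)→397300, (A,merge)→1744200, (D,nl)→7210300, (A,nl)→28813200; best=39700 via (D,hash)
  {ABCE}: card=240000; try (B,hash)→34900, (A,hash)→256200, (B,nl_idx)→394300, (B,merge)→394650, (B,nl)→1210300, (A,merge)→4573800 …(+1); best=34900 via (B,hash)
  {BCDE}: card=960000; try (E,hash)→29800, (B,hash)→109800, (E,merge)→251400, (D,hash)→256200, (E,nl_idx)→1112400, (B,nl_idx)→1549200 …(+5); best=29800 via (E,hash)
  {ABCDE}: card=960000; try (B,hash)→136300, (D,hash)→280300, (A,hash)→995200, (B,nl_idx)→1575700, (B,merge)→1768050, (D,merge)→4597900 …(+4); best=136300 via (B,hash)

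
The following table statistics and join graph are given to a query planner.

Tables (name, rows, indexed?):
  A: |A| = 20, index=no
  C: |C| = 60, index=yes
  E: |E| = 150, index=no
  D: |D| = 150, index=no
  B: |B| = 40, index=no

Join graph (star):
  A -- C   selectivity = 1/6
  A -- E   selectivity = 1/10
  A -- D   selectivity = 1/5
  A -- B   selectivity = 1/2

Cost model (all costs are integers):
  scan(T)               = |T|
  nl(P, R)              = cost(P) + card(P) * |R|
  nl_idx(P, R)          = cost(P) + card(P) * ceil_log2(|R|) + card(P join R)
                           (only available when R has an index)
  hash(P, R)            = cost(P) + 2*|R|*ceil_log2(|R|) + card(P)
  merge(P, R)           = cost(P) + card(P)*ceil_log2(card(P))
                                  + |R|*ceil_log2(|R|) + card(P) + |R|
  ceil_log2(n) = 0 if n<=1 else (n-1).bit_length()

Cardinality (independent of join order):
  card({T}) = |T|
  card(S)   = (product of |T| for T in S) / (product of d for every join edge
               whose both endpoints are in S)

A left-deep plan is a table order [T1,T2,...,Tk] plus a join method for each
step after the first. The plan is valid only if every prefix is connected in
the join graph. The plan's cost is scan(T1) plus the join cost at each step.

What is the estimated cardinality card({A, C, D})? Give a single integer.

6000

Tables in S: A(20), C(60), D(150)
Edges inside S: A-C(d=6), A-D(d=5)
numerator = 20 * 60 * 150 = 180000
denominator = 6 * 5 = 30
card(S) = 180000 / 30 = 6000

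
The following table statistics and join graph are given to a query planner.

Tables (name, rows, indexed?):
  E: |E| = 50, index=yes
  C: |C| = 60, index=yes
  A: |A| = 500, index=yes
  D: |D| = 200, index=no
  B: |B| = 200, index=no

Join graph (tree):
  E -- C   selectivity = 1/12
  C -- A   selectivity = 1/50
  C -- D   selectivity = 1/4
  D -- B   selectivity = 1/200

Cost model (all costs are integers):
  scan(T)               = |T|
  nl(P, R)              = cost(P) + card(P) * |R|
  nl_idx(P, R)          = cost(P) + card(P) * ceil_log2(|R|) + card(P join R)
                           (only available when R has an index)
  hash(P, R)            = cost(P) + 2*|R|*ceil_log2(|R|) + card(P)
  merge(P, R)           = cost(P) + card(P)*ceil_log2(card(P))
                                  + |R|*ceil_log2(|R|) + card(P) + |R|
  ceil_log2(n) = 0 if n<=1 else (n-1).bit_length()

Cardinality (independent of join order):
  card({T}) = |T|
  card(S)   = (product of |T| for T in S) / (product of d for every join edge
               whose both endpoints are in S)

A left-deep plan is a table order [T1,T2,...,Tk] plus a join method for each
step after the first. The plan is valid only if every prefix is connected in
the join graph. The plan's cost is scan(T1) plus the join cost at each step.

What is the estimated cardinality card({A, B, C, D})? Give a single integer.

Tables in S: A(500), B(200), C(60), D(200)
Edges inside S: C-A(d=50), C-D(d=4), D-B(d=200)
numerator = 500 * 200 * 60 * 200 = 1200000000
denominator = 50 * 4 * 200 = 40000
card(S) = 1200000000 / 40000 = 30000

30000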